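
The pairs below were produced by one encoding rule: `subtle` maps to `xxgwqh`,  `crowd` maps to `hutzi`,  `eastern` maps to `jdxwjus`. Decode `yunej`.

tribe

Shifts by position in subtle: pos 0: s→x (+5), pos 1: u→x (+3), pos 2: b→g (+5), pos 3: t→w (+3) — repeating every 2. The shifts repeat in a cycle of length 2: positions 0,1,… shift by +5, +3, then the pattern repeats.
Undoing it on yunej: y−5=t, u−3=r, n−5=i, e−3=b, j−5=e.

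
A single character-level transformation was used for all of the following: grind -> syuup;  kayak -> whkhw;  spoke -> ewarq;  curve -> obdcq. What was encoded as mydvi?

It's a Vigenère-style cipher with numeric key [12,7]: position i shifts by key[i mod 2].
Decoding mydvi: m−12=a, y−7=r, d−12=r, v−7=o, i−12=w.

arrow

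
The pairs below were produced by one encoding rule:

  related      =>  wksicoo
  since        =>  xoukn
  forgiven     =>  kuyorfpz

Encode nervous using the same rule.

skydxed

In related: r→w is +5, e→k is +6, l→s is +7, a→i is +8 — the shift increases by 1 each position. Each letter shifts forward by (position + 5), i.e. 5, 6, 7, … — the shift grows by one for each successive letter.
On nervous: n+5=s, e+6=k, r+7=y, v+8=d, o+9=x, u+10=e, s+11=d.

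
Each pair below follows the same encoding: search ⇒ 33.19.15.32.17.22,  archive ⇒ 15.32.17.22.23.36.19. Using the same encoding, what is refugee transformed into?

32.19.20.35.21.19.19

s is letter #19 and maps to 33: an offset of 14. Each letter is replaced by its alphabet position (a=1..z=26) + 14.
For refugee: r=18→32, e=5→19, f=6→20, u=21→35, g=7→21, e=5→19, e=5→19.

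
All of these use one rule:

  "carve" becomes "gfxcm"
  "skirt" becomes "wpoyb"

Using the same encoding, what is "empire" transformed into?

irvpzn

In carve: c→g is +4, a→f is +5, r→x is +6, v→c is +7 — the shift increases by 1 each position. The shift increases by 1 at each position, starting from +4: 4, 5, 6, ….
On empire: e+4=i, m+5=r, p+6=v, i+7=p, r+8=z, e+9=n.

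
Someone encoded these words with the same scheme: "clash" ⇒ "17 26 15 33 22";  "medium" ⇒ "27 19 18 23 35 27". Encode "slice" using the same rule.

Each letter is replaced by its alphabet position (a=1..z=26) + 14.
For slice: s=19→33, l=12→26, i=9→23, c=3→17, e=5→19.

33 26 23 17 19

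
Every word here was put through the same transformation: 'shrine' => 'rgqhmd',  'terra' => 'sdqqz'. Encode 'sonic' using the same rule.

Compare letters: s→r is +25, h→g is +25, r→q is +25 — a constant shift. Each letter is shifted forward by 25 in the alphabet (a Caesar shift of +25).
On sonic: s+25=r, o+25=n, n+25=m, i+25=h, c+25=b.

rnmhb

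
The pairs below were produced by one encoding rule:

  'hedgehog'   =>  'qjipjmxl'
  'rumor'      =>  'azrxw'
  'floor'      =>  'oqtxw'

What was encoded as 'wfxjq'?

nasal

Shifts by position in hedgehog: pos 0: h→q (+9), pos 1: e→j (+5), pos 2: d→i (+5), pos 3: g→p (+9), pos 4: e→j (+5), pos 5: h→m (+5) — repeating every 3. A repeating key of period 3 is used — shifts +9, +5, +5 over and over.
Undoing it on wfxjq: w−9=n, f−5=a, x−5=s, j−9=a, q−5=l.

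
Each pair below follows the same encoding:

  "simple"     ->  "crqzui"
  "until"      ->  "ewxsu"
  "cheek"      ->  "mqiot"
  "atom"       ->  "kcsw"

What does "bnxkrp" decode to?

retail

Shifts by position in simple: pos 0: s→c (+10), pos 1: i→r (+9), pos 2: m→q (+4), pos 3: p→z (+10), pos 4: l→u (+9), pos 5: e→i (+4) — repeating every 3. A repeating key of period 3 is used — shifts +10, +9, +4 over and over.
Reversing it on bnxkrp: b−10=r, n−9=e, x−4=t, k−10=a, r−9=i, p−4=l.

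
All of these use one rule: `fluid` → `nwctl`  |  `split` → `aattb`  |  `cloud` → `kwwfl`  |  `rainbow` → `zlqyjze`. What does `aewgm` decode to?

It's a Vigenère-style cipher with numeric key [8,11]: position i shifts by key[i mod 2].
Reversing it on aewgm: a−8=s, e−11=t, w−8=o, g−11=v, m−8=e.

stove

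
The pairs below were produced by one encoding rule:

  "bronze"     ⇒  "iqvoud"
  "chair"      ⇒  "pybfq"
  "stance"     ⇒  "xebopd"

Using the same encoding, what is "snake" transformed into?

b(1)→i(8) and r(17)→q(16) fit y≡7x+1 (mod 26); the inverse of 7 mod 26 is 15. Treating letters as 0–25, the rule is x ↦ 7x + 1 (mod 26).
On snake: s(18)→7·18+1≡23=x; n(13)→7·13+1≡14=o; a(0)→7·0+1≡1=b; k(10)→7·10+1≡19=t; e(4)→7·4+1≡3=d (all mod 26).

xobtd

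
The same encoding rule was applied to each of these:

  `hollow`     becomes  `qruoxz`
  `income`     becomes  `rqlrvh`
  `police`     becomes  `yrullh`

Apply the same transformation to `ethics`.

Shifts by position in hollow: pos 0: h→q (+9), pos 1: o→r (+3), pos 2: l→u (+9), pos 3: l→o (+3) — repeating every 2. It's a Vigenère-style cipher with numeric key [9,3]: position i shifts by key[i mod 2].
For ethics: e+9=n, t+3=w, h+9=q, i+3=l, c+9=l, s+3=v.

nwqllv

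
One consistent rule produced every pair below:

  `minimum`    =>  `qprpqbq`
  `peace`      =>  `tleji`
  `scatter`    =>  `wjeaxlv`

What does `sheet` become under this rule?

woilx

Shifts by position in minimum: pos 0: m→q (+4), pos 1: i→p (+7), pos 2: n→r (+4), pos 3: i→p (+7) — repeating every 2. A repeating key of period 2 is used — shifts +4, +7 over and over.
On sheet: s+4=w, h+7=o, e+4=i, e+7=l, t+4=x.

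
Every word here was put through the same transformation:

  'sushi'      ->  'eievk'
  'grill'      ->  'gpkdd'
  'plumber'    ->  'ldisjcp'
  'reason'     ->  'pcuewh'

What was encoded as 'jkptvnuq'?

This is an affine cipher: with a=0,…,z=25, each position x becomes (15x+20) mod 26.
Decoding jkptvnuq: j(9)→7·(9−20)≡1=b; k(10)→7·(10−20)≡8=i; p(15)→7·(15−20)≡17=r; t(19)→7·(19−20)≡19=t; v(21)→7·(21−20)≡7=h; n(13)→7·(13−20)≡3=d; u(20)→7·(20−20)≡0=a; q(16)→7·(16−20)≡24=y (all mod 26).

birthday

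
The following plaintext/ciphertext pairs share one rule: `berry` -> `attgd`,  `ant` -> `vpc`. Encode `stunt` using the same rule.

The output letters match the input read backwards, each shifted +2: berry reversed is yrreb. The word is reversed, then every letter is shifted forward by 2.
On stunt: reverse → tnuts; then shift: t+2=v, n+2=p, u+2=w, t+2=v, s+2=u.

vpwvu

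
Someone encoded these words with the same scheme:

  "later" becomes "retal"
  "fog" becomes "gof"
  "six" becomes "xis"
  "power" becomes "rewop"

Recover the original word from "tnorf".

The word is simply reversed.
Reversing it on tnorf: then reverse → front.

front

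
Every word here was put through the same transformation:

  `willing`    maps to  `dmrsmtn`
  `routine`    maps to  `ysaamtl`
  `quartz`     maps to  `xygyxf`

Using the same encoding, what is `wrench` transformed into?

Shifts by position in willing: pos 0: w→d (+7), pos 1: i→m (+4), pos 2: l→r (+6), pos 3: l→s (+7), pos 4: i→m (+4), pos 5: n→t (+6) — repeating every 3. The shifts repeat in a cycle of length 3: positions 0,1,… shift by +7, +4, +6, then the pattern repeats.
For wrench: w+7=d, r+4=v, e+6=k, n+7=u, c+4=g, h+6=n.

dvkugn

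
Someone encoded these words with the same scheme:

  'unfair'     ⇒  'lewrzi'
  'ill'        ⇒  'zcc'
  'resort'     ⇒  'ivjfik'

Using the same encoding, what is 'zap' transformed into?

qrg

Compare letters: u→l is +17, n→e is +17, f→w is +17 — a constant shift. Each letter is shifted forward by 17 in the alphabet (a Caesar shift of +17).
Applying it to zap: z+17=q, a+17=r, p+17=g.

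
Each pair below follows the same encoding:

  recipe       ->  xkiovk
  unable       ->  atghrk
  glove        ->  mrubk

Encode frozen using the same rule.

lxufkt

Compare letters: r→x is +6, e→k is +6, c→i is +6 — a constant shift. This is a Caesar cipher with shift 6.
On frozen: f+6=l, r+6=x, o+6=u, z+6=f, e+6=k, n+6=t.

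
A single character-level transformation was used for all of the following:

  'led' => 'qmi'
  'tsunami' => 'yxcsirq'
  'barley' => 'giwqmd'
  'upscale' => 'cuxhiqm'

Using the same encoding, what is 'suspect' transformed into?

xcxumhy

The shift depends on letter class: consonant l→q is +5, but vowel e→m is +8. Vowels shift forward by 8 and consonants shift forward by 5.
Applying it to suspect: s(cons)+5=x, u(vowel)+8=c, s(cons)+5=x, p(cons)+5=u, e(vowel)+8=m, c(cons)+5=h, t(cons)+5=y.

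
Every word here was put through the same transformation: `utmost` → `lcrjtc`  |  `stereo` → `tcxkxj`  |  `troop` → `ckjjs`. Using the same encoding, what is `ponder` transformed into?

sjaoxk

u(20)→l(11) and t(19)→c(2) fit y≡9x+13 (mod 26); the inverse of 9 mod 26 is 3. This is an affine cipher: with a=0,…,z=25, each position x becomes (9x+13) mod 26.
On ponder: p(15)→9·15+13≡18=s; o(14)→9·14+13≡9=j; n(13)→9·13+13≡0=a; d(3)→9·3+13≡14=o; e(4)→9·4+13≡23=x; r(17)→9·17+13≡10=k (all mod 26).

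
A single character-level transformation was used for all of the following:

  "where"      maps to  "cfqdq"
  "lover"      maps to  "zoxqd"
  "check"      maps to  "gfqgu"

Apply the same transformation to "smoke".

w(22)→c(2) and h(7)→f(5) fit y≡5x+22 (mod 26); the inverse of 5 mod 26 is 21. Each letter's alphabet position (a=0..z=25) is mapped through 5·x+22 mod 26 — an affine cipher.
Applying it to smoke: s(18)→5·18+22≡8=i; m(12)→5·12+22≡4=e; o(14)→5·14+22≡14=o; k(10)→5·10+22≡20=u; e(4)→5·4+22≡16=q (all mod 26).

ieouq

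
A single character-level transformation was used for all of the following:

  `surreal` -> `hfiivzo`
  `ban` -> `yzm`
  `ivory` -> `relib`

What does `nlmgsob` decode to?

Each letter is replaced by its mirror in the alphabet: a↔z, b↔y, c↔x, and so on (the Atbash cipher).
Decoding nlmgsob: n↔m, l↔o, m↔n, g↔t, s↔h, o↔l, b↔y.

monthly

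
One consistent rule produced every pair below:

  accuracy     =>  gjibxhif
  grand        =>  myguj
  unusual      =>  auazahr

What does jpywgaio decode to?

dispatch

The shifts repeat in a cycle of length 2: positions 0,1,… shift by +6, +7, then the pattern repeats.
Decoding jpywgaio: j−6=d, p−7=i, y−6=s, w−7=p, g−6=a, a−7=t, i−6=c, o−7=h.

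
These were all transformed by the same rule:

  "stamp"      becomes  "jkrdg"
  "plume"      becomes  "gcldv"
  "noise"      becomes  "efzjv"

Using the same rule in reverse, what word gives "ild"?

Each letter is shifted forward by 17 in the alphabet (a Caesar shift of +17).
Undoing it on ild: i−17=r, l−17=u, d−17=m.

rum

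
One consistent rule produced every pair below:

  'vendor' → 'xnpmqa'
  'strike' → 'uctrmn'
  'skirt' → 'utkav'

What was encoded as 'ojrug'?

maple

Shifts by position in vendor: pos 0: v→x (+2), pos 1: e→n (+9), pos 2: n→p (+2), pos 3: d→m (+9) — repeating every 2. The shifts repeat in a cycle of length 2: positions 0,1,… shift by +2, +9, then the pattern repeats.
Reversing it on ojrug: o−2=m, j−9=a, r−2=p, u−9=l, g−2=e.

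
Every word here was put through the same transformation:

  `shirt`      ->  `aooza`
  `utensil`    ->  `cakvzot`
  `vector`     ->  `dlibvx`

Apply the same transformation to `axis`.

ieoa

Shifts by position in shirt: pos 0: s→a (+8), pos 1: h→o (+7), pos 2: i→o (+6), pos 3: r→z (+8), pos 4: t→a (+7) — repeating every 3. A repeating key of period 3 is used — shifts +8, +7, +6 over and over.
Applying it to axis: a+8=i, x+7=e, i+6=o, s+8=a.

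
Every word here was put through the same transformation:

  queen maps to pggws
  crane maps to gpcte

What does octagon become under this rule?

Read the word backwards and shift each letter +2.
For octagon: reverse → nogatco; then shift: n+2=p, o+2=q, g+2=i, a+2=c, t+2=v, c+2=e, o+2=q.

pqicveq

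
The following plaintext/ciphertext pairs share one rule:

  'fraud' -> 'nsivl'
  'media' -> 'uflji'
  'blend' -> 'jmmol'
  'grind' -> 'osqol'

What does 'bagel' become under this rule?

jboft

The shifts repeat in a cycle of length 2: positions 0,1,… shift by +8, +1, then the pattern repeats.
Applying it to bagel: b+8=j, a+1=b, g+8=o, e+1=f, l+8=t.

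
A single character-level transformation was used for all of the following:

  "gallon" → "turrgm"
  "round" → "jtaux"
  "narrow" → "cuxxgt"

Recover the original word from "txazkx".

The word is reversed, then every letter is shifted forward by 6.
Reversing it on txazkx: shift back: t−6=n, x−6=r, a−6=u, z−6=t, k−6=e, x−6=r → nruter; then reverse → return.

return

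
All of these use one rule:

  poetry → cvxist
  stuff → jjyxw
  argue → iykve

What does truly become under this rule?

cpyvx

The output letters match the input read backwards, each shifted +4: poetry reversed is yrteop. Two steps: reverse the string, then apply a Caesar shift of +4.
Applying it to truly: reverse → ylurt; then shift: y+4=c, l+4=p, u+4=y, r+4=v, t+4=x.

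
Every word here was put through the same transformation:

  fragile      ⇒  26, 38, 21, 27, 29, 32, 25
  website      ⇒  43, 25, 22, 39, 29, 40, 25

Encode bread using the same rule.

f is letter #6 and maps to 26: an offset of 20. Letters become their 1-based position plus 20 (so a→21, b→22, …).
For bread: b=2→22, r=18→38, e=5→25, a=1→21, d=4→24.

22, 38, 25, 21, 24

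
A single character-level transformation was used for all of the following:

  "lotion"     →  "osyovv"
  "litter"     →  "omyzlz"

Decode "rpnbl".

olive

In lotion: l→o is +3, o→s is +4, t→y is +5, i→o is +6 — the shift increases by 1 each position. The shift increases by 1 at each position, starting from +3: 3, 4, 5, ….
Decoding rpnbl: r−3=o, p−4=l, n−5=i, b−6=v, l−7=e.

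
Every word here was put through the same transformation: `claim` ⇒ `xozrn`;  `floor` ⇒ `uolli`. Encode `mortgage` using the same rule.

This is the alphabet-reversal cipher (Atbash): a becomes z, b becomes y, etc.
For mortgage: m↔n, o↔l, r↔i, t↔g, g↔t, a↔z, g↔t, e↔v.

nligtztv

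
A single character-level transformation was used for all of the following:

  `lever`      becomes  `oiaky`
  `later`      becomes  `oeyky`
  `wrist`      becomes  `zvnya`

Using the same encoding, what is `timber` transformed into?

wmrhlz

In lever: l→o is +3, e→i is +4, v→a is +5, e→k is +6 — the shift increases by 1 each position. The shift increases by 1 at each position, starting from +3: 3, 4, 5, ….
For timber: t+3=w, i+4=m, m+5=r, b+6=h, e+7=l, r+8=z.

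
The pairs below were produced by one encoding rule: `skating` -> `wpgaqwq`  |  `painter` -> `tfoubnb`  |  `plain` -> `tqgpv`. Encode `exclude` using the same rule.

iciscmo

In skating: s→w is +4, k→p is +5, a→g is +6, t→a is +7 — the shift increases by 1 each position. Letter i (0-indexed) is shifted by i+4, so successive shifts are 4, 5, 6, ….
On exclude: e+4=i, x+5=c, c+6=i, l+7=s, u+8=c, d+9=m, e+10=o.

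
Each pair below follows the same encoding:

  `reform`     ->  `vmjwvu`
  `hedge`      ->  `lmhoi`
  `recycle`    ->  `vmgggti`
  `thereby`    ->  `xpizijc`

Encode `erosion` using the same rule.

Shifts by position in reform: pos 0: r→v (+4), pos 1: e→m (+8), pos 2: f→j (+4), pos 3: o→w (+8) — repeating every 2. A repeating key of period 2 is used — shifts +4, +8 over and over.
For erosion: e+4=i, r+8=z, o+4=s, s+8=a, i+4=m, o+8=w, n+4=r.

izsamwr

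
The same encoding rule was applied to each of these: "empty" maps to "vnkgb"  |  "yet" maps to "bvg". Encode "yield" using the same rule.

Each pair mirrors across the alphabet (e↔v, m↔n, p↔k): positions sum to 25. Each letter is replaced by its mirror in the alphabet: a↔z, b↔y, c↔x, and so on (the Atbash cipher).
For yield: y↔b, i↔r, e↔v, l↔o, d↔w.

brvow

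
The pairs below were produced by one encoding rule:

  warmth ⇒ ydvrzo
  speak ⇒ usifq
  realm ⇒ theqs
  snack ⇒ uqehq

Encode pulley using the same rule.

In warmth: w→y is +2, a→d is +3, r→v is +4, m→r is +5 — the shift increases by 1 each position. Letter i (0-indexed) is shifted by i+2, so successive shifts are 2, 3, 4, ….
For pulley: p+2=r, u+3=x, l+4=p, l+5=q, e+6=k, y+7=f.

rxpqkf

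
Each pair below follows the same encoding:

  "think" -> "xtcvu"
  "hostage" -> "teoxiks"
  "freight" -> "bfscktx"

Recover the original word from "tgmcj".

humid

t(19)→x(23) and h(7)→t(19) fit y≡9x+8 (mod 26); the inverse of 9 mod 26 is 3. Treating letters as 0–25, the rule is x ↦ 9x + 8 (mod 26).
Reversing it on tgmcj: t(19)→3·(19−8)≡7=h; g(6)→3·(6−8)≡20=u; m(12)→3·(12−8)≡12=m; c(2)→3·(2−8)≡8=i; j(9)→3·(9−8)≡3=d (all mod 26).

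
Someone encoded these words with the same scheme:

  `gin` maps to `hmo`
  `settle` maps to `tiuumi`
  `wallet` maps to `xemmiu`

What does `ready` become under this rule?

The shift depends on letter class: consonant g→h is +1, but vowel i→m is +4. The rule splits by letter class: vowels +4, consonants +1.
On ready: r(cons)+1=s, e(vowel)+4=i, a(vowel)+4=e, d(cons)+1=e, y(cons)+1=z.

sieez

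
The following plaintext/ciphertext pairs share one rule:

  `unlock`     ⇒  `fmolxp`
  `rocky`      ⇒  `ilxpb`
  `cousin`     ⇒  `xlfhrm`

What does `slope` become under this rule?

holkv

Letters are reflected about the middle of the alphabet (position → 25−position): Atbash.
For slope: s↔h, l↔o, o↔l, p↔k, e↔v.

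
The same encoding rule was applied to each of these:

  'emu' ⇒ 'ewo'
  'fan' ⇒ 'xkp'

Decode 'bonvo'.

Read the word backwards and shift each letter +10.
Reversing it on bonvo: shift back: b−10=r, o−10=e, n−10=d, v−10=l, o−10=e → redle; then reverse → elder.

elder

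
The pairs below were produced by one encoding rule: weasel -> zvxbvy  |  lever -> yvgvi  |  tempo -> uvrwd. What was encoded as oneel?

Each letter's alphabet position (a=0..z=25) is mapped through 19·x+23 mod 26 — an affine cipher.
Decoding oneel: o(14)→11·(14−23)≡5=f; n(13)→11·(13−23)≡20=u; e(4)→11·(4−23)≡25=z; e(4)→11·(4−23)≡25=z; l(11)→11·(11−23)≡24=y (all mod 26).

fuzzy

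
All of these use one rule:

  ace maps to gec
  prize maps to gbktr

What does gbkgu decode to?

seize

The output letters match the input read backwards, each shifted +2: ace reversed is eca. Two steps: reverse the string, then apply a Caesar shift of +2.
Reversing it on gbkgu: shift back: g−2=e, b−2=z, k−2=i, g−2=e, u−2=s → ezies; then reverse → seize.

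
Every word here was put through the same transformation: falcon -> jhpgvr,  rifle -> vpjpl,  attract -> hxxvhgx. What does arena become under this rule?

The shift depends on letter class: consonant f→j is +4, but vowel a→h is +7. Vowels shift forward by 7 and consonants shift forward by 4.
For arena: a(vowel)+7=h, r(cons)+4=v, e(vowel)+7=l, n(cons)+4=r, a(vowel)+7=h.

hvlrh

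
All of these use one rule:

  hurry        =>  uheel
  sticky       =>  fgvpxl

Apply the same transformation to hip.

This is a Caesar cipher with shift 13.
For hip: h+13=u, i+13=v, p+13=c.

uvc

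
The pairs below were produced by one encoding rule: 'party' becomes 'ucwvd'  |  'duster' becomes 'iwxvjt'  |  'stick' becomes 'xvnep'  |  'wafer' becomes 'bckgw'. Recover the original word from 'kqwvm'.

Shifts by position in party: pos 0: p→u (+5), pos 1: a→c (+2), pos 2: r→w (+5), pos 3: t→v (+2) — repeating every 2. It's a Vigenère-style cipher with numeric key [5,2]: position i shifts by key[i mod 2].
Undoing it on kqwvm: k−5=f, q−2=o, w−5=r, v−2=t, m−5=h.

forth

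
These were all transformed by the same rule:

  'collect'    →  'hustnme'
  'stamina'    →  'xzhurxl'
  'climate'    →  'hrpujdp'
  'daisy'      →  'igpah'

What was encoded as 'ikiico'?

debate

In collect: c→h is +5, o→u is +6, l→s is +7, l→t is +8 — the shift increases by 1 each position. Letter i (0-indexed) is shifted by i+5, so successive shifts are 5, 6, 7, ….
Undoing it on ikiico: i−5=d, k−6=e, i−7=b, i−8=a, c−9=t, o−10=e.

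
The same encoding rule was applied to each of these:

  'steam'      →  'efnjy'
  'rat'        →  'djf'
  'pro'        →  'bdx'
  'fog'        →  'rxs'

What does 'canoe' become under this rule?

The shift depends on letter class: consonant s→e is +12, but vowel e→n is +9. Two shifts are in play — +9 for a/e/i/o/u, +12 for every other letter.
Applying it to canoe: c(cons)+12=o, a(vowel)+9=j, n(cons)+12=z, o(vowel)+9=x, e(vowel)+9=n.

ojzxn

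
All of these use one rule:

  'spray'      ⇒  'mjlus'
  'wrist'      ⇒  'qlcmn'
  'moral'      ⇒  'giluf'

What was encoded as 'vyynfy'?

Compare letters: s→m is +20, p→j is +20, r→l is +20 — a constant shift. It's a constant shift of +20 (ROT20).
Undoing it on vyynfy: v−20=b, y−20=e, y−20=e, n−20=t, f−20=l, y−20=e.

beetle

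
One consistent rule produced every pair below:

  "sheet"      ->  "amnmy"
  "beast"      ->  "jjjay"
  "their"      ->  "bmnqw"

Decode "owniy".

Shifts by position in sheet: pos 0: s→a (+8), pos 1: h→m (+5), pos 2: e→n (+9), pos 3: e→m (+8), pos 4: t→y (+5) — repeating every 3. The shifts repeat in a cycle of length 3: positions 0,1,… shift by +8, +5, +9, then the pattern repeats.
Decoding owniy: o−8=g, w−5=r, n−9=e, i−8=a, y−5=t.

great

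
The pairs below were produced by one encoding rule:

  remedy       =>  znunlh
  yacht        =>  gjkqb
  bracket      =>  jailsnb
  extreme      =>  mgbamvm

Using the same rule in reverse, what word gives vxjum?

Shifts by position in remedy: pos 0: r→z (+8), pos 1: e→n (+9), pos 2: m→u (+8), pos 3: e→n (+9) — repeating every 2. A repeating key of period 2 is used — shifts +8, +9 over and over.
Decoding vxjum: v−8=n, x−9=o, j−8=b, u−9=l, m−8=e.

noble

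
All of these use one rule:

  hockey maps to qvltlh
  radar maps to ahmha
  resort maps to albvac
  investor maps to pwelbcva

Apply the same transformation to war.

Vowels shift forward by 7 and consonants shift forward by 9.
Applying it to war: w(cons)+9=f, a(vowel)+7=h, r(cons)+9=a.

fha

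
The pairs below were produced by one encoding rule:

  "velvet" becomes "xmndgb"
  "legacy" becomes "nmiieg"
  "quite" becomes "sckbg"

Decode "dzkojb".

Shifts by position in velvet: pos 0: v→x (+2), pos 1: e→m (+8), pos 2: l→n (+2), pos 3: v→d (+8) — repeating every 2. The shifts repeat in a cycle of length 2: positions 0,1,… shift by +2, +8, then the pattern repeats.
Reversing it on dzkojb: d−2=b, z−8=r, k−2=i, o−8=g, j−2=h, b−8=t.

bright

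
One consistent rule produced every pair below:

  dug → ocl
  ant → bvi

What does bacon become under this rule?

vwkij

The output letters match the input read backwards, each shifted +8: dug reversed is gud. Read the word backwards and shift each letter +8.
Applying it to bacon: reverse → nocab; then shift: n+8=v, o+8=w, c+8=k, a+8=i, b+8=j.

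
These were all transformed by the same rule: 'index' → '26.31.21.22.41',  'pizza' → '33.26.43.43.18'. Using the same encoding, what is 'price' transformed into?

33.35.26.20.22

i is letter #9 and maps to 26: an offset of 17. Letters become their 1-based position plus 17 (so a→18, b→19, …).
Applying it to price: p=16→33, r=18→35, i=9→26, c=3→20, e=5→22.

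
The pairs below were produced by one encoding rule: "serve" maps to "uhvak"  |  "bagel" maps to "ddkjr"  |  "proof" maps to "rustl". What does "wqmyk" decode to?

unite

The shift increases by 1 at each position, starting from +2: 2, 3, 4, ….
Reversing it on wqmyk: w−2=u, q−3=n, m−4=i, y−5=t, k−6=e.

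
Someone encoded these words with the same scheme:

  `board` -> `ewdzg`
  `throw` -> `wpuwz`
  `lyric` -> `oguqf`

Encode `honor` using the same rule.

kwqwu

A repeating key of period 2 is used — shifts +3, +8 over and over.
Applying it to honor: h+3=k, o+8=w, n+3=q, o+8=w, r+3=u.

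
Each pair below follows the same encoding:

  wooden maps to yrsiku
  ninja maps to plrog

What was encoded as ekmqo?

chili

Each letter shifts forward by (position + 2), i.e. 2, 3, 4, … — the shift grows by one for each successive letter.
Undoing it on ekmqo: e−2=c, k−3=h, m−4=i, q−5=l, o−6=i.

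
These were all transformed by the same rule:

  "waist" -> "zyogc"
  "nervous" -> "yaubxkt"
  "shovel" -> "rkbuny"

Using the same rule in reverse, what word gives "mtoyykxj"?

dressing

Two steps: reverse the string, then apply a Caesar shift of +6.
Reversing it on mtoyykxj: shift back: m−6=g, t−6=n, o−6=i, y−6=s, y−6=s, k−6=e, x−6=r, j−6=d → gnisserd; then reverse → dressing.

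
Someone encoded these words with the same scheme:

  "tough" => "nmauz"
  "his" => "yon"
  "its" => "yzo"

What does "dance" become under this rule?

kitgj

The output letters match the input read backwards, each shifted +6: tough reversed is hguot. The word is reversed, then every letter is shifted forward by 6.
Applying it to dance: reverse → ecnad; then shift: e+6=k, c+6=i, n+6=t, a+6=g, d+6=j.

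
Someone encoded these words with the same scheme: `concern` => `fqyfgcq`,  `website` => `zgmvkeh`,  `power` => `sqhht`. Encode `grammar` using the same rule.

Shifts by position in concern: pos 0: c→f (+3), pos 1: o→q (+2), pos 2: n→y (+11), pos 3: c→f (+3), pos 4: e→g (+2), pos 5: r→c (+11) — repeating every 3. It's a Vigenère-style cipher with numeric key [3,2,11]: position i shifts by key[i mod 3].
On grammar: g+3=j, r+2=t, a+11=l, m+3=p, m+2=o, a+11=l, r+3=u.

jtlpolu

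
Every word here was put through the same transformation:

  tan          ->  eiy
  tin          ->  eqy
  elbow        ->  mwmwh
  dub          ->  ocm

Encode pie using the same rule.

The shift depends on letter class: consonant t→e is +11, but vowel a→i is +8. The rule splits by letter class: vowels +8, consonants +11.
Applying it to pie: p(cons)+11=a, i(vowel)+8=q, e(vowel)+8=m.

aqm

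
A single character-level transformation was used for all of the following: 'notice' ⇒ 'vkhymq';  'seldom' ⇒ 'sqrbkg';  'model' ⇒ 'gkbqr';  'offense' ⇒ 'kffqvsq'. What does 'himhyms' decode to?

n(13)→v(21) and o(14)→k(10) fit y≡15x+8 (mod 26); the inverse of 15 mod 26 is 7. This is an affine cipher: with a=0,…,z=25, each position x becomes (15x+8) mod 26.
Undoing it on himhyms: h(7)→7·(7−8)≡19=t; i(8)→7·(8−8)≡0=a; m(12)→7·(12−8)≡2=c; h(7)→7·(7−8)≡19=t; y(24)→7·(24−8)≡8=i; m(12)→7·(12−8)≡2=c; s(18)→7·(18−8)≡18=s (all mod 26).

tactics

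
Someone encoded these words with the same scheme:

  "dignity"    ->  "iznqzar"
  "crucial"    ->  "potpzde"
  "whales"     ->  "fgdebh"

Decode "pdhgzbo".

cashier

d(3)→i(8) and i(8)→z(25) fit y≡19x+3 (mod 26); the inverse of 19 mod 26 is 11. This is an affine cipher: with a=0,…,z=25, each position x becomes (19x+3) mod 26.
Undoing it on pdhgzbo: p(15)→11·(15−3)≡2=c; d(3)→11·(3−3)≡0=a; h(7)→11·(7−3)≡18=s; g(6)→11·(6−3)≡7=h; z(25)→11·(25−3)≡8=i; b(1)→11·(1−3)≡4=e; o(14)→11·(14−3)≡17=r (all mod 26).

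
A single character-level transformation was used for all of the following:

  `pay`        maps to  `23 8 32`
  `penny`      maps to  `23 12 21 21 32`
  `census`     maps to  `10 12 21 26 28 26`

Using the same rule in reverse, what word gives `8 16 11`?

aid

p is letter #16 and maps to 23: an offset of 7. The number is (letter's place in the alphabet, a=1) + 7.
Decoding 8 16 11: 8→(8−7)÷1=1=a, 16→(16−7)÷1=9=i, 11→(11−7)÷1=4=d.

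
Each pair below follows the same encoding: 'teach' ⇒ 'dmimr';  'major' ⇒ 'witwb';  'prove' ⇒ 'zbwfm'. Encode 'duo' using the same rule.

ncw

Vowels shift forward by 8 and consonants shift forward by 10.
For duo: d(cons)+10=n, u(vowel)+8=c, o(vowel)+8=w.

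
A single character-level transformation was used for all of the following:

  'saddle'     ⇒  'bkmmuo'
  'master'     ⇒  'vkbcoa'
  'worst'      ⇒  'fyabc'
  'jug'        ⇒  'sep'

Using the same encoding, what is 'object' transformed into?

yksolc

The shift depends on letter class: consonant s→b is +9, but vowel a→k is +10. The rule splits by letter class: vowels +10, consonants +9.
Applying it to object: o(vowel)+10=y, b(cons)+9=k, j(cons)+9=s, e(vowel)+10=o, c(cons)+9=l, t(cons)+9=c.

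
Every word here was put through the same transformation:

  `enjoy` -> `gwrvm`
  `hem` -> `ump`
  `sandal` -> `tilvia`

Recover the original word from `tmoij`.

bagel

The output letters match the input read backwards, each shifted +8: enjoy reversed is yojne. Read the word backwards and shift each letter +8.
Decoding tmoij: shift back: t−8=l, m−8=e, o−8=g, i−8=a, j−8=b → legab; then reverse → bagel.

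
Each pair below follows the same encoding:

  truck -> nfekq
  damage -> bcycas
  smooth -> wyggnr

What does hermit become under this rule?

t(19)→n(13) and r(17)→f(5) fit y≡17x+2 (mod 26); the inverse of 17 mod 26 is 23. This is an affine cipher: with a=0,…,z=25, each position x becomes (17x+2) mod 26.
On hermit: h(7)→17·7+2≡17=r; e(4)→17·4+2≡18=s; r(17)→17·17+2≡5=f; m(12)→17·12+2≡24=y; i(8)→17·8+2≡8=i; t(19)→17·19+2≡13=n (all mod 26).

rsfyin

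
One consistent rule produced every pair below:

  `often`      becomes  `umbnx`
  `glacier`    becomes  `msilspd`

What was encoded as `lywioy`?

frozen

In often: o→u is +6, f→m is +7, t→b is +8, e→n is +9 — the shift increases by 1 each position. Letter i (0-indexed) is shifted by i+6, so successive shifts are 6, 7, 8, ….
Undoing it on lywioy: l−6=f, y−7=r, w−8=o, i−9=z, o−10=e, y−11=n.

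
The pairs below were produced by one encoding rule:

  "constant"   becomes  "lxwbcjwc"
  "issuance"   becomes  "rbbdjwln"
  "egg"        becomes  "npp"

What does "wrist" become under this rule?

farbc

Compare letters: c→l is +9, o→x is +9, n→w is +9 — a constant shift. Each letter is shifted forward by 9 in the alphabet (a Caesar shift of +9).
For wrist: w+9=f, r+9=a, i+9=r, s+9=b, t+9=c.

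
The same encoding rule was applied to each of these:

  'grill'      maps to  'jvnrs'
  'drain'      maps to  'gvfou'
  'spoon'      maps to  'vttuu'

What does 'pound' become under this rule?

In grill: g→j is +3, r→v is +4, i→n is +5, l→r is +6 — the shift increases by 1 each position. Letter i (0-indexed) is shifted by i+3, so successive shifts are 3, 4, 5, ….
Applying it to pound: p+3=s, o+4=s, u+5=z, n+6=t, d+7=k.

ssztk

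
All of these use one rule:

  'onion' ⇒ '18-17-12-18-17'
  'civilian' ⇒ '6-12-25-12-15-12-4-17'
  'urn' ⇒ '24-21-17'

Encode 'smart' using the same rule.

o is letter #15 and maps to 18: an offset of 3. Letters become their 1-based position plus 3 (so a→4, b→5, …).
Applying it to smart: s=19→22, m=13→16, a=1→4, r=18→21, t=20→23.

22-16-4-21-23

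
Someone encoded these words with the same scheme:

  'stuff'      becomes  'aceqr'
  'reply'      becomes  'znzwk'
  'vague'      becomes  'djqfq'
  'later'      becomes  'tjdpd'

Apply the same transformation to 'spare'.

aykcq

Each letter shifts forward by (position + 8), i.e. 8, 9, 10, … — the shift grows by one for each successive letter.
For spare: s+8=a, p+9=y, a+10=k, r+11=c, e+12=q.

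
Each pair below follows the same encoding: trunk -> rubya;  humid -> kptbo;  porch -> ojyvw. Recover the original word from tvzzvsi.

The output letters match the input read backwards, each shifted +7: trunk reversed is knurt. Read the word backwards and shift each letter +7.
Undoing it on tvzzvsi: shift back: t−7=m, v−7=o, z−7=s, z−7=s, v−7=o, s−7=l, i−7=b → mossolb; then reverse → blossom.

blossom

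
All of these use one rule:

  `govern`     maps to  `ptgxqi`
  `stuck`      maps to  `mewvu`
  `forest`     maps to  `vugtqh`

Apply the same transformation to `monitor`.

tqvkpqo

The output letters match the input read backwards, each shifted +2: govern reversed is nrevog. Two steps: reverse the string, then apply a Caesar shift of +2.
On monitor: reverse → rotinom; then shift: r+2=t, o+2=q, t+2=v, i+2=k, n+2=p, o+2=q, m+2=o.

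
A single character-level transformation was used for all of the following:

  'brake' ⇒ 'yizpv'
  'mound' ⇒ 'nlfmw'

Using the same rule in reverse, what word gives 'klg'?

Each pair mirrors across the alphabet (b↔y, r↔i, a↔z): positions sum to 25. Each letter is replaced by its mirror in the alphabet: a↔z, b↔y, c↔x, and so on (the Atbash cipher).
Decoding klg: k↔p, l↔o, g↔t.

pot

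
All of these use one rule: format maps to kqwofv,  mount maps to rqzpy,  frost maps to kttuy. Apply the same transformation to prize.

It's a Vigenère-style cipher with numeric key [5,2]: position i shifts by key[i mod 2].
Applying it to prize: p+5=u, r+2=t, i+5=n, z+2=b, e+5=j.

utnbj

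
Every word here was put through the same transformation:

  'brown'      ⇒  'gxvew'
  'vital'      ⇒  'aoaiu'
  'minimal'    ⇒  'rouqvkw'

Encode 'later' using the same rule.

The shift increases by 1 at each position, starting from +5: 5, 6, 7, ….
Applying it to later: l+5=q, a+6=g, t+7=a, e+8=m, r+9=a.

qgama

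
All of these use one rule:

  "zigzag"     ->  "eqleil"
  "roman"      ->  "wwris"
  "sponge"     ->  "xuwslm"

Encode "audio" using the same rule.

The shift depends on letter class: consonant z→e is +5, but vowel i→q is +8. The rule splits by letter class: vowels +8, consonants +5.
On audio: a(vowel)+8=i, u(vowel)+8=c, d(cons)+5=i, i(vowel)+8=q, o(vowel)+8=w.

iciqw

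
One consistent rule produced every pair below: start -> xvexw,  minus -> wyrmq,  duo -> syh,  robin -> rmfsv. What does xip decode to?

The output letters match the input read backwards, each shifted +4: start reversed is trats. Read the word backwards and shift each letter +4.
Reversing it on xip: shift back: x−4=t, i−4=e, p−4=l → tel; then reverse → let.

let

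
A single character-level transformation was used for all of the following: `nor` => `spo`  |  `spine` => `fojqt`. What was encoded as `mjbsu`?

The output letters match the input read backwards, each shifted +1: nor reversed is ron. Read the word backwards and shift each letter +1.
Decoding mjbsu: shift back: m−1=l, j−1=i, b−1=a, s−1=r, u−1=t → liart; then reverse → trail.

trail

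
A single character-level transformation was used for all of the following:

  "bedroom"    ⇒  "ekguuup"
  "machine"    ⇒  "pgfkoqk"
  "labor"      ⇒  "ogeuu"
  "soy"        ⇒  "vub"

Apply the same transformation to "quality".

The shift depends on letter class: consonant b→e is +3, but vowel e→k is +6. Vowels shift forward by 6 and consonants shift forward by 3.
For quality: q(cons)+3=t, u(vowel)+6=a, a(vowel)+6=g, l(cons)+3=o, i(vowel)+6=o, t(cons)+3=w, y(cons)+3=b.

tagoowb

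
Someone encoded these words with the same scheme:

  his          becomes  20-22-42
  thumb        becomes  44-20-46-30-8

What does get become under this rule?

18-14-44

h(#8)→20 and i(#9)→22: differences scale by 2, so n = 2·pos + 4. Each letter becomes 2×(its alphabet position, a=1..z=26) + 4.
On get: g=7→18, e=5→14, t=20→44.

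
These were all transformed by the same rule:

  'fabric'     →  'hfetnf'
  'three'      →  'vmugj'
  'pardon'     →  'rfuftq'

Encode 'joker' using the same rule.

ltngw

Shifts by position in fabric: pos 0: f→h (+2), pos 1: a→f (+5), pos 2: b→e (+3), pos 3: r→t (+2), pos 4: i→n (+5), pos 5: c→f (+3) — repeating every 3. A repeating key of period 3 is used — shifts +2, +5, +3 over and over.
Applying it to joker: j+2=l, o+5=t, k+3=n, e+2=g, r+5=w.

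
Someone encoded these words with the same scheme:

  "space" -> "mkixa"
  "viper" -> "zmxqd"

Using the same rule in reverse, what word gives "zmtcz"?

ruler

The word is reversed, then every letter is shifted forward by 8.
Reversing it on zmtcz: shift back: z−8=r, m−8=e, t−8=l, c−8=u, z−8=r → relur; then reverse → ruler.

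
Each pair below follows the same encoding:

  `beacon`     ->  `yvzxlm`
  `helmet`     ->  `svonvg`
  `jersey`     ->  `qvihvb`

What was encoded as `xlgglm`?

cotton

Each letter is replaced by its mirror in the alphabet: a↔z, b↔y, c↔x, and so on (the Atbash cipher).
Undoing it on xlgglm: x↔c, l↔o, g↔t, g↔t, l↔o, m↔n.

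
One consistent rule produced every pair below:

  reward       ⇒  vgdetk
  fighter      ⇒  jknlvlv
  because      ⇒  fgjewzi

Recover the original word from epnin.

Shifts by position in reward: pos 0: r→v (+4), pos 1: e→g (+2), pos 2: w→d (+7), pos 3: a→e (+4), pos 4: r→t (+2), pos 5: d→k (+7) — repeating every 3. The shifts repeat in a cycle of length 3: positions 0,1,… shift by +4, +2, +7, then the pattern repeats.
Decoding epnin: e−4=a, p−2=n, n−7=g, i−4=e, n−2=l.

angel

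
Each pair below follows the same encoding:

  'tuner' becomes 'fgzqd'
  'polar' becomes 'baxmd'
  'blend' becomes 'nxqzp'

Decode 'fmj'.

tax

Compare letters: t→f is +12, u→g is +12, n→z is +12 — a constant shift. Each letter is shifted forward by 12 in the alphabet (a Caesar shift of +12).
Undoing it on fmj: f−12=t, m−12=a, j−12=x.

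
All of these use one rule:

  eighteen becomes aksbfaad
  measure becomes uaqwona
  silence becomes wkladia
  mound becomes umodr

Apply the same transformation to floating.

e(4)→a(0) and i(8)→k(10) fit y≡9x+16 (mod 26); the inverse of 9 mod 26 is 3. This is an affine cipher: with a=0,…,z=25, each position x becomes (9x+16) mod 26.
On floating: f(5)→9·5+16≡9=j; l(11)→9·11+16≡11=l; o(14)→9·14+16≡12=m; a(0)→9·0+16≡16=q; t(19)→9·19+16≡5=f; i(8)→9·8+16≡10=k; n(13)→9·13+16≡3=d; g(6)→9·6+16≡18=s (all mod 26).

jlmqfkds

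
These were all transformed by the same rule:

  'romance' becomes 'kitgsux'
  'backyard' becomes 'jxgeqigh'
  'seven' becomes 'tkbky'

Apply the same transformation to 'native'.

The output letters match the input read backwards, each shifted +6: romance reversed is ecnamor. Read the word backwards and shift each letter +6.
For native: reverse → evitan; then shift: e+6=k, v+6=b, i+6=o, t+6=z, a+6=g, n+6=t.

kbozgt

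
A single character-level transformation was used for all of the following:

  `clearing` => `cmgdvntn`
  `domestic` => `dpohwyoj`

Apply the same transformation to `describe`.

dfufvnhl

Letter i (0-indexed) is shifted by i+0, so successive shifts are 0, 1, 2, ….
For describe: d+0=d, e+1=f, s+2=u, c+3=f, r+4=v, i+5=n, b+6=h, e+7=l.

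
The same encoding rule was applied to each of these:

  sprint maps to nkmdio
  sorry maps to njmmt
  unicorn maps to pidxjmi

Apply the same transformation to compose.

xjhkjnz

Compare letters: s→n is +21, p→k is +21, r→m is +21 — a constant shift. This is a Caesar cipher with shift 21.
On compose: c+21=x, o+21=j, m+21=h, p+21=k, o+21=j, s+21=n, e+21=z.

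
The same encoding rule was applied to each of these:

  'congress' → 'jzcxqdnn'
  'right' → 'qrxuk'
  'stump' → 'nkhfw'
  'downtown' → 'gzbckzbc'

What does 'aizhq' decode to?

flour

c(2)→j(9) and o(14)→z(25) fit y≡23x+15 (mod 26); the inverse of 23 mod 26 is 17. Each letter's alphabet position (a=0..z=25) is mapped through 23·x+15 mod 26 — an affine cipher.
Undoing it on aizhq: a(0)→17·(0−15)≡5=f; i(8)→17·(8−15)≡11=l; z(25)→17·(25−15)≡14=o; h(7)→17·(7−15)≡20=u; q(16)→17·(16−15)≡17=r (all mod 26).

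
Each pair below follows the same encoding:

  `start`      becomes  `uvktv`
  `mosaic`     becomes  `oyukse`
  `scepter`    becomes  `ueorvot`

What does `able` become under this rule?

The shift depends on letter class: consonant s→u is +2, but vowel a→k is +10. The rule splits by letter class: vowels +10, consonants +2.
On able: a(vowel)+10=k, b(cons)+2=d, l(cons)+2=n, e(vowel)+10=o.

kdno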